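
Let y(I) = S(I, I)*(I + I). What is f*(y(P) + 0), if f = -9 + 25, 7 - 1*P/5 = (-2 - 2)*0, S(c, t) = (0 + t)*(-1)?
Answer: -39200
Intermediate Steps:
S(c, t) = -t (S(c, t) = t*(-1) = -t)
P = 35 (P = 35 - 5*(-2 - 2)*0 = 35 - (-20)*0 = 35 - 5*0 = 35 + 0 = 35)
y(I) = -2*I² (y(I) = (-I)*(I + I) = (-I)*(2*I) = -2*I²)
f = 16
f*(y(P) + 0) = 16*(-2*35² + 0) = 16*(-2*1225 + 0) = 16*(-2450 + 0) = 16*(-2450) = -39200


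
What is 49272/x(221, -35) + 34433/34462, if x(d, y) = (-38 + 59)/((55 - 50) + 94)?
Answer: 56034625943/241234 ≈ 2.3228e+5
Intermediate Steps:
x(d, y) = 7/33 (x(d, y) = 21/(5 + 94) = 21/99 = 21*(1/99) = 7/33)
49272/x(221, -35) + 34433/34462 = 49272/(7/33) + 34433/34462 = 49272*(33/7) + 34433*(1/34462) = 1625976/7 + 34433/34462 = 56034625943/241234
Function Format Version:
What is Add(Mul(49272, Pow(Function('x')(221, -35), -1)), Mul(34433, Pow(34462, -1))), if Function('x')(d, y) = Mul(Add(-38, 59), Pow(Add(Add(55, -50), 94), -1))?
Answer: Rational(56034625943, 241234) ≈ 2.3228e+5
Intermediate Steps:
Function('x')(d, y) = Rational(7, 33) (Function('x')(d, y) = Mul(21, Pow(Add(5, 94), -1)) = Mul(21, Pow(99, -1)) = Mul(21, Rational(1, 99)) = Rational(7, 33))
Add(Mul(49272, Pow(Function('x')(221, -35), -1)), Mul(34433, Pow(34462, -1))) = Add(Mul(49272, Pow(Rational(7, 33), -1)), Mul(34433, Pow(34462, -1))) = Add(Mul(49272, Rational(33, 7)), Mul(34433, Rational(1, 34462))) = Add(Rational(1625976, 7), Rational(34433, 34462)) = Rational(56034625943, 241234)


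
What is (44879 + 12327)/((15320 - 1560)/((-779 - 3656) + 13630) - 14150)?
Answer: -52600917/13009549 ≈ -4.0433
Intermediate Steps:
(44879 + 12327)/((15320 - 1560)/((-779 - 3656) + 13630) - 14150) = 57206/(13760/(-4435 + 13630) - 14150) = 57206/(13760/9195 - 14150) = 57206/(13760*(1/9195) - 14150) = 57206/(2752/1839 - 14150) = 57206/(-26019098/1839) = 57206*(-1839/26019098) = -52600917/13009549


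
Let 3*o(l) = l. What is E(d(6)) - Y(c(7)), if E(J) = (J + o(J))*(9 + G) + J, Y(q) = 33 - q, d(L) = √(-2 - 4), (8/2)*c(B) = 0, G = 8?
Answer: -33 + 71*I*√6/3 ≈ -33.0 + 57.971*I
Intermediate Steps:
c(B) = 0 (c(B) = (¼)*0 = 0)
d(L) = I*√6 (d(L) = √(-6) = I*√6)
o(l) = l/3
E(J) = 71*J/3 (E(J) = (J + J/3)*(9 + 8) + J = (4*J/3)*17 + J = 68*J/3 + J = 71*J/3)
E(d(6)) - Y(c(7)) = 71*(I*√6)/3 - (33 - 1*0) = 71*I*√6/3 - (33 + 0) = 71*I*√6/3 - 1*33 = 71*I*√6/3 - 33 = -33 + 71*I*√6/3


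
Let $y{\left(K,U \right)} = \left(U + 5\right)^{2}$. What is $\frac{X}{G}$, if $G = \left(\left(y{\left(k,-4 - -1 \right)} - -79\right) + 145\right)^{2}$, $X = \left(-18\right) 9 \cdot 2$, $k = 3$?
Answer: $- \frac{9}{1444} \approx -0.0062327$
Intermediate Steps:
$y{\left(K,U \right)} = \left(5 + U\right)^{2}$
$X = -324$ ($X = \left(-162\right) 2 = -324$)
$G = 51984$ ($G = \left(\left(\left(5 - 3\right)^{2} - -79\right) + 145\right)^{2} = \left(\left(\left(5 + \left(-4 + 1\right)\right)^{2} + 79\right) + 145\right)^{2} = \left(\left(\left(5 - 3\right)^{2} + 79\right) + 145\right)^{2} = \left(\left(2^{2} + 79\right) + 145\right)^{2} = \left(\left(4 + 79\right) + 145\right)^{2} = \left(83 + 145\right)^{2} = 228^{2} = 51984$)
$\frac{X}{G} = - \frac{324}{51984} = \left(-324\right) \frac{1}{51984} = - \frac{9}{1444}$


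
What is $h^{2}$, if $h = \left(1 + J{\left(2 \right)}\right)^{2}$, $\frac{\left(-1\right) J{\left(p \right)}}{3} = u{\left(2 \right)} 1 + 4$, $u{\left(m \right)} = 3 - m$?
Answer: $38416$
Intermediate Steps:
$J{\left(p \right)} = -15$ ($J{\left(p \right)} = - 3 \left(\left(3 - 2\right) 1 + 4\right) = - 3 \left(1 \cdot 1 + 4\right) = - 3 \left(1 + 4\right) = \left(-3\right) 5 = -15$)
$h = 196$ ($h = \left(1 - 15\right)^{2} = \left(-14\right)^{2} = 196$)
$h^{2} = 196^{2} = 38416$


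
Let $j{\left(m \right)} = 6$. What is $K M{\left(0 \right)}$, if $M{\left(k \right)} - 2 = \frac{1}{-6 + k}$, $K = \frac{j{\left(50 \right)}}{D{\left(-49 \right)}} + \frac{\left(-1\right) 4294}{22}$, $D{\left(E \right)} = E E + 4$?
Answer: $- \frac{5163469}{14430} \approx -357.83$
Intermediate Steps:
$D{\left(E \right)} = 4 + E^{2}$ ($D{\left(E \right)} = E^{2} + 4 = 4 + E^{2}$)
$K = - \frac{5163469}{26455}$ ($K = \frac{6}{4 + \left(-49\right)^{2}} + \frac{\left(-1\right) 4294}{22} = \frac{6}{4 + 2401} - \frac{2147}{11} = \frac{6}{2405} - \frac{2147}{11} = - \frac{5163469}{26455} \approx -195.18$)
$M{\left(k \right)} = 2 + \frac{1}{-6 + k}$
$K M{\left(0 \right)} = - \frac{5163469 \frac{-11 + 2 \cdot 0}{-6 + 0}}{26455} = - \frac{5163469 \frac{-11 + 0}{-6}}{26455} = - \frac{5163469 \left(\left(- \frac{1}{6}\right) \left(-11\right)\right)}{26455} = \left(- \frac{5163469}{26455}\right) \frac{11}{6} = - \frac{5163469}{14430}$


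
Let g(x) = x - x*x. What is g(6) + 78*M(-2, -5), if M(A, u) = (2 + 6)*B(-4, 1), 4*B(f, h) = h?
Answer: 126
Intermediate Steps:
B(f, h) = h/4
g(x) = x - x**2
M(A, u) = 2 (M(A, u) = (2 + 6)*((1/4)*1) = 8*(1/4) = 2)
g(6) + 78*M(-2, -5) = 6*(1 - 1*6) + 78*2 = 6*(1 - 6) + 156 = 6*(-5) + 156 = -30 + 156 = 126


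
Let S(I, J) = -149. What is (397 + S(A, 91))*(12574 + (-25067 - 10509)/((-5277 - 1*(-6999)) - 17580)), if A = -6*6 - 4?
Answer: 24729824432/7929 ≈ 3.1189e+6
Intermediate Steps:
A = -40 (A = -36 - 4 = -40)
(397 + S(A, 91))*(12574 + (-25067 - 10509)/((-5277 - 1*(-6999)) - 17580)) = (397 - 149)*(12574 + (-25067 - 10509)/((-5277 - 1*(-6999)) - 17580)) = 248*(12574 - 35576/((-5277 + 6999) - 17580)) = 248*(12574 - 35576/(1722 - 17580)) = 248*(12574 - 35576/(-15858)) = 248*(12574 - 35576*(-1/15858)) = 248*(12574 + 17788/7929) = 248*(99717034/7929) = 24729824432/7929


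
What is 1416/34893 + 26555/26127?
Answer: 107064383/101294379 ≈ 1.0570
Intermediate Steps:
1416/34893 + 26555/26127 = 1416*(1/34893) + 26555*(1/26127) = 472/11631 + 26555/26127 = 107064383/101294379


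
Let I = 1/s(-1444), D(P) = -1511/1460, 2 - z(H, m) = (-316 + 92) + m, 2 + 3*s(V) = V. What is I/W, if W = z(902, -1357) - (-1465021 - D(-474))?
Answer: -730/516038919289 ≈ -1.4146e-9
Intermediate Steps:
s(V) = -⅔ + V/3
z(H, m) = 226 - m (z(H, m) = 2 - ((-316 + 92) + m) = 2 - (-224 + m) = 2 + (224 - m) = 226 - m)
D(P) = -1511/1460 (D(P) = -1511*1/1460 = -1511/1460)
I = -1/482 (I = 1/(-⅔ + (⅓)*(-1444)) = 1/(-⅔ - 1444/3) = 1/(-482) = -1/482 ≈ -0.0020747)
W = 2141240329/1460 (W = (226 - 1*(-1357)) - (-1465021 - 1*(-1511/1460)) = (226 + 1357) - (-1465021 + 1511/1460) = 1583 - 1*(-2138929149/1460) = 1583 + 2138929149/1460 = 2141240329/1460 ≈ 1.4666e+6)
I/W = -1/(482*2141240329/1460) = -1/482*1460/2141240329 = -730/516038919289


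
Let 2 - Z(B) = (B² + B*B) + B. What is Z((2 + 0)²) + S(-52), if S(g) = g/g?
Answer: -33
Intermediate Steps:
S(g) = 1
Z(B) = 2 - B - 2*B² (Z(B) = 2 - ((B² + B*B) + B) = 2 - ((B² + B²) + B) = 2 - (2*B² + B) = 2 - (B + 2*B²) = 2 + (-B - 2*B²) = 2 - B - 2*B²)
Z((2 + 0)²) + S(-52) = (2 - (2 + 0)² - 2*(2 + 0)⁴) + 1 = (2 - 1*2² - 2*(2²)²) + 1 = (2 - 1*4 - 2*4²) + 1 = (2 - 4 - 2*16) + 1 = (2 - 4 - 32) + 1 = -34 + 1 = -33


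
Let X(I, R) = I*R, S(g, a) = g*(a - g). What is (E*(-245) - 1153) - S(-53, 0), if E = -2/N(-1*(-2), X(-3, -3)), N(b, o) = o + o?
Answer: 15149/9 ≈ 1683.2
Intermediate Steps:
N(b, o) = 2*o
E = -⅑ (E = -2/(2*(-3*(-3))) = -2/(2*9) = -2/18 = -2*1/18 = -⅑ ≈ -0.11111)
(E*(-245) - 1153) - S(-53, 0) = (-⅑*(-245) - 1153) - (-53)*(0 - 1*(-53)) = (245/9 - 1153) - (-53)*(0 + 53) = -10132/9 - (-53)*53 = -10132/9 - 1*(-2809) = -10132/9 + 2809 = 15149/9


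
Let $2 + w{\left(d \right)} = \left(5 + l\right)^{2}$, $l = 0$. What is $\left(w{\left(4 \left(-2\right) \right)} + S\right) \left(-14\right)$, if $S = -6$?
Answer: $-238$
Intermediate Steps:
$w{\left(d \right)} = 23$ ($w{\left(d \right)} = -2 + \left(5 + 0\right)^{2} = -2 + 5^{2} = -2 + 25 = 23$)
$\left(w{\left(4 \left(-2\right) \right)} + S\right) \left(-14\right) = \left(23 - 6\right) \left(-14\right) = 17 \left(-14\right) = -238$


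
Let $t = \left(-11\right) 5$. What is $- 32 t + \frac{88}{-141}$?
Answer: $\frac{248072}{141} \approx 1759.4$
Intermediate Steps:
$t = -55$
$- 32 t + \frac{88}{-141} = \left(-32\right) \left(-55\right) + \frac{88}{-141} = 1760 + 88 \left(- \frac{1}{141}\right) = 1760 - \frac{88}{141} = \frac{248072}{141}$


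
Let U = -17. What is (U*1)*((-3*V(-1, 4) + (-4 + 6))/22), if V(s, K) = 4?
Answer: 85/11 ≈ 7.7273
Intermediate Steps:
(U*1)*((-3*V(-1, 4) + (-4 + 6))/22) = (-17*1)*((-3*4 + (-4 + 6))/22) = -17*(-12 + 2)/22 = -(-170)/22 = -17*(-5/11) = 85/11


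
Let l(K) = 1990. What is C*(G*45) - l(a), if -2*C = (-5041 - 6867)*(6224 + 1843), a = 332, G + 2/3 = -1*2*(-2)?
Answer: 7204635710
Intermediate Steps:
G = 10/3 (G = -⅔ - 1*2*(-2) = -⅔ - 2*(-2) = -⅔ + 4 = 10/3 ≈ 3.3333)
C = 48030918 (C = -(-5041 - 6867)*(6224 + 1843)/2 = -(-5954)*8067 = -½*(-96061836) = 48030918)
C*(G*45) - l(a) = 48030918*((10/3)*45) - 1*1990 = 48030918*150 - 1990 = 7204637700 - 1990 = 7204635710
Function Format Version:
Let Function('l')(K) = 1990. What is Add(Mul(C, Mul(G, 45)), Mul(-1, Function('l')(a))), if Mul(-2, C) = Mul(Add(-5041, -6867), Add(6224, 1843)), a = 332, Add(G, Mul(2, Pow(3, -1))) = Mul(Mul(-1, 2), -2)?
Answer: 7204635710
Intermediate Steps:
G = Rational(10, 3) (G = Add(Rational(-2, 3), Mul(Mul(-1, 2), -2)) = Add(Rational(-2, 3), Mul(-2, -2)) = Add(Rational(-2, 3), 4) = Rational(10, 3) ≈ 3.3333)
C = 48030918 (C = Mul(Rational(-1, 2), Mul(Add(-5041, -6867), Add(6224, 1843))) = Mul(Rational(-1, 2), Mul(-11908, 8067)) = Mul(Rational(-1, 2), -96061836) = 48030918)
Add(Mul(C, Mul(G, 45)), Mul(-1, Function('l')(a))) = Add(Mul(48030918, Mul(Rational(10, 3), 45)), Mul(-1, 1990)) = Add(Mul(48030918, 150), -1990) = Add(7204637700, -1990) = 7204635710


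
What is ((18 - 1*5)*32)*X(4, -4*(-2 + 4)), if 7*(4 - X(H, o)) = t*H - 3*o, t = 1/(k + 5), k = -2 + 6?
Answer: 13312/63 ≈ 211.30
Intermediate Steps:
k = 4
t = ⅑ (t = 1/(4 + 5) = 1/9 = ⅑ ≈ 0.11111)
X(H, o) = 4 - H/63 + 3*o/7 (X(H, o) = 4 - (H/9 - 3*o)/7 = 4 - (-3*o + H/9)/7 = 4 + (-H/63 + 3*o/7) = 4 - H/63 + 3*o/7)
((18 - 1*5)*32)*X(4, -4*(-2 + 4)) = ((18 - 1*5)*32)*(4 - 1/63*4 + 3*(-4*(-2 + 4))/7) = ((18 - 5)*32)*(4 - 4/63 + 3*(-4*2)/7) = (13*32)*(4 - 4/63 + (3/7)*(-8)) = 416*(4 - 4/63 - 24/7) = 416*(32/63) = 13312/63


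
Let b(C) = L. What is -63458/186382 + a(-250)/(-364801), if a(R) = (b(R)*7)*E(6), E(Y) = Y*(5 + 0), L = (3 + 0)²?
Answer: -11750901919/33996169991 ≈ -0.34565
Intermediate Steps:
L = 9 (L = 3² = 9)
b(C) = 9
E(Y) = 5*Y (E(Y) = Y*5 = 5*Y)
a(R) = 1890 (a(R) = (9*7)*(5*6) = 63*30 = 1890)
-63458/186382 + a(-250)/(-364801) = -63458/186382 + 1890/(-364801) = -63458*1/186382 + 1890*(-1/364801) = -31729/93191 - 1890/364801 = -11750901919/33996169991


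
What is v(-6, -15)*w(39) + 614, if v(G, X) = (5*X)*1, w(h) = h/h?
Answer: 539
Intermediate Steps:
w(h) = 1
v(G, X) = 5*X
v(-6, -15)*w(39) + 614 = (5*(-15))*1 + 614 = -75*1 + 614 = -75 + 614 = 539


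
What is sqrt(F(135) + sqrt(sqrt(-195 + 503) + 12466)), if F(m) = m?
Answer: sqrt(135 + sqrt(2)*sqrt(6233 + sqrt(77))) ≈ 15.708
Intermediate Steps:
sqrt(F(135) + sqrt(sqrt(-195 + 503) + 12466)) = sqrt(135 + sqrt(sqrt(-195 + 503) + 12466)) = sqrt(135 + sqrt(sqrt(308) + 12466)) = sqrt(135 + sqrt(2*sqrt(77) + 12466)) = sqrt(135 + sqrt(12466 + 2*sqrt(77)))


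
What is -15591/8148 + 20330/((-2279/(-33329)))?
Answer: 1840291552157/6189764 ≈ 2.9731e+5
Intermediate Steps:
-15591/8148 + 20330/((-2279/(-33329))) = -15591*1/8148 + 20330/((-2279*(-1/33329))) = -5197/2716 + 20330/(2279/33329) = -5197/2716 + 20330*(33329/2279) = -5197/2716 + 677578570/2279 = 1840291552157/6189764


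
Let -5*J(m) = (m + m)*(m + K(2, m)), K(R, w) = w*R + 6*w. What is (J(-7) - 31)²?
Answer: 1075369/25 ≈ 43015.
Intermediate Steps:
K(R, w) = 6*w + R*w (K(R, w) = R*w + 6*w = 6*w + R*w)
J(m) = -18*m²/5 (J(m) = -(m + m)*(m + m*(6 + 2))/5 = -2*m*(m + m*8)/5 = -2*m*(m + 8*m)/5 = -2*m*9*m/5 = -18*m²/5)
(J(-7) - 31)² = (-18/5*(-7)² - 31)² = (-18/5*49 - 31)² = (-882/5 - 31)² = (-1037/5)² = 1075369/25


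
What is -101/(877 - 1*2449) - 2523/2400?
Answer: -310313/314400 ≈ -0.98700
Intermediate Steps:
-101/(877 - 1*2449) - 2523/2400 = -101/(877 - 2449) - 2523*1/2400 = -101/(-1572) - 841/800 = -101*(-1/1572) - 841/800 = 101/1572 - 841/800 = -310313/314400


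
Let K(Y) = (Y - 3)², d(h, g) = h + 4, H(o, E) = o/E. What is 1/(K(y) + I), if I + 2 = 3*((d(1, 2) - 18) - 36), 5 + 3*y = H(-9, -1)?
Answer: -9/1316 ≈ -0.0068389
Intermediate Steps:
d(h, g) = 4 + h
y = 4/3 (y = -5/3 + (-9/(-1))/3 = -5/3 + (-9*(-1))/3 = -5/3 + (⅓)*9 = -5/3 + 3 = 4/3 ≈ 1.3333)
K(Y) = (-3 + Y)²
I = -149 (I = -2 + 3*(((4 + 1) - 18) - 36) = -2 + 3*((5 - 18) - 36) = -2 + 3*(-13 - 36) = -2 + 3*(-49) = -2 - 147 = -149)
1/(K(y) + I) = 1/((-3 + 4/3)² - 149) = 1/((-5/3)² - 149) = 1/(25/9 - 149) = 1/(-1316/9) = -9/1316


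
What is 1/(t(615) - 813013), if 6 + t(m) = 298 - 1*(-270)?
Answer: -1/812451 ≈ -1.2308e-6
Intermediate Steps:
t(m) = 562 (t(m) = -6 + (298 - 1*(-270)) = -6 + (298 + 270) = -6 + 568 = 562)
1/(t(615) - 813013) = 1/(562 - 813013) = 1/(-812451) = -1/812451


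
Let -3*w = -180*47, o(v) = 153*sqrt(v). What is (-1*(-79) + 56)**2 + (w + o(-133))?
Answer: 21045 + 153*I*sqrt(133) ≈ 21045.0 + 1764.5*I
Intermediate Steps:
w = 2820 (w = -(-60)*47 = -1/3*(-8460) = 2820)
(-1*(-79) + 56)**2 + (w + o(-133)) = (-1*(-79) + 56)**2 + (2820 + 153*sqrt(-133)) = (79 + 56)**2 + (2820 + 153*(I*sqrt(133))) = 135**2 + (2820 + 153*I*sqrt(133)) = 18225 + (2820 + 153*I*sqrt(133)) = 21045 + 153*I*sqrt(133)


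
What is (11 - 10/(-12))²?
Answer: 5041/36 ≈ 140.03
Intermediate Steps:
(11 - 10/(-12))² = (11 - 10*(-1/12))² = (11 + ⅚)² = (71/6)² = 5041/36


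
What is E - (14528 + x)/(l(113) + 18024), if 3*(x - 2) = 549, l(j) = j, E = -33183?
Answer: -601854784/18137 ≈ -33184.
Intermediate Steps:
x = 185 (x = 2 + (⅓)*549 = 2 + 183 = 185)
E - (14528 + x)/(l(113) + 18024) = -33183 - (14528 + 185)/(113 + 18024) = -33183 - 14713/18137 = -601854784/18137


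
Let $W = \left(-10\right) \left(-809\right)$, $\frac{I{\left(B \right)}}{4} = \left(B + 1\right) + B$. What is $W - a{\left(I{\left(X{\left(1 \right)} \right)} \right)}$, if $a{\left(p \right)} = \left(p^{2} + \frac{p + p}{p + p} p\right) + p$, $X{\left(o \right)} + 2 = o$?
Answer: $8082$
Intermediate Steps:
$X{\left(o \right)} = -2 + o$
$I{\left(B \right)} = 4 + 8 B$ ($I{\left(B \right)} = 4 \left(\left(B + 1\right) + B\right) = 4 \left(\left(1 + B\right) + B\right) = 4 \left(1 + 2 B\right) = 4 + 8 B$)
$W = 8090$
$a{\left(p \right)} = p^{2} + 2 p$ ($a{\left(p \right)} = \left(p^{2} + \frac{2 p}{2 p} p\right) + p = \left(p^{2} + 2 p \frac{1}{2 p} p\right) + p = \left(p^{2} + 1 p\right) + p = \left(p^{2} + p\right) + p = \left(p + p^{2}\right) + p = p^{2} + 2 p$)
$W - a{\left(I{\left(X{\left(1 \right)} \right)} \right)} = 8090 - \left(4 + 8 \left(-2 + 1\right)\right) \left(2 + \left(4 + 8 \left(-2 + 1\right)\right)\right) = 8090 - \left(4 + 8 \left(-1\right)\right) \left(2 + \left(4 + 8 \left(-1\right)\right)\right) = 8090 - \left(4 - 8\right) \left(2 + \left(4 - 8\right)\right) = 8090 - - 4 \left(2 - 4\right) = 8090 - \left(-4\right) \left(-2\right) = 8090 - 8 = 8082$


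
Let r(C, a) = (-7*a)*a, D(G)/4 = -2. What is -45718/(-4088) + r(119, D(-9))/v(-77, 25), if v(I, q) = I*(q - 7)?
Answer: 2328449/202356 ≈ 11.507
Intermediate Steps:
D(G) = -8 (D(G) = 4*(-2) = -8)
v(I, q) = I*(-7 + q)
r(C, a) = -7*a**2
-45718/(-4088) + r(119, D(-9))/v(-77, 25) = -45718/(-4088) + (-7*(-8)**2)/((-77*(-7 + 25))) = -45718*(-1/4088) + (-7*64)/((-77*18)) = 22859/2044 - 448/(-1386) = 22859/2044 - 448*(-1/1386) = 22859/2044 + 32/99 = 2328449/202356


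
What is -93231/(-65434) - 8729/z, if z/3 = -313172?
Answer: 44081594791/30738144972 ≈ 1.4341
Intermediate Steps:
z = -939516 (z = 3*(-313172) = -939516)
-93231/(-65434) - 8729/z = -93231/(-65434) - 8729/(-939516) = -93231*(-1/65434) - 8729*(-1/939516) = 93231/65434 + 8729/939516 = 44081594791/30738144972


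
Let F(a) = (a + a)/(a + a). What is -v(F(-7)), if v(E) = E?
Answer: -1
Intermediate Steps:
F(a) = 1 (F(a) = (2*a)/((2*a)) = (2*a)*(1/(2*a)) = 1)
-v(F(-7)) = -1*1 = -1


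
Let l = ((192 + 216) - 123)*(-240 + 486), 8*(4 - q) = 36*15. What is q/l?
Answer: -127/140220 ≈ -0.00090572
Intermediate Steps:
q = -127/2 (q = 4 - 9*15/2 = 4 - 1/8*540 = 4 - 135/2 = -127/2 ≈ -63.500)
l = 70110 (l = (408 - 123)*246 = 285*246 = 70110)
q/l = -127/2/70110 = -127/2*1/70110 = -127/140220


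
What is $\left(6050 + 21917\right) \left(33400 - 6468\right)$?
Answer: $753207244$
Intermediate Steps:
$\left(6050 + 21917\right) \left(33400 - 6468\right) = 27967 \cdot 26932 = 753207244$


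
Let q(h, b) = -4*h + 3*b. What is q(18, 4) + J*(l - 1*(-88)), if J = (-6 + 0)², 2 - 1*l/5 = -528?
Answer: 98508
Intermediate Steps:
l = 2650 (l = 10 - 5*(-528) = 10 + 2640 = 2650)
J = 36 (J = (-6)² = 36)
q(18, 4) + J*(l - 1*(-88)) = (-4*18 + 3*4) + 36*(2650 - 1*(-88)) = (-72 + 12) + 36*(2650 + 88) = -60 + 36*2738 = -60 + 98568 = 98508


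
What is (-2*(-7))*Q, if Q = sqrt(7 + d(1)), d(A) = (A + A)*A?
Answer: 42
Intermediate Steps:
d(A) = 2*A**2 (d(A) = (2*A)*A = 2*A**2)
Q = 3 (Q = sqrt(7 + 2*1**2) = sqrt(7 + 2*1) = sqrt(7 + 2) = sqrt(9) = 3)
(-2*(-7))*Q = -2*(-7)*3 = 14*3 = 42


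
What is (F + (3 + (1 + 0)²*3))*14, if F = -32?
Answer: -364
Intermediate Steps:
(F + (3 + (1 + 0)²*3))*14 = (-32 + (3 + (1 + 0)²*3))*14 = (-32 + (3 + 1²*3))*14 = (-32 + (3 + 1*3))*14 = (-32 + (3 + 3))*14 = (-32 + 6)*14 = -26*14 = -364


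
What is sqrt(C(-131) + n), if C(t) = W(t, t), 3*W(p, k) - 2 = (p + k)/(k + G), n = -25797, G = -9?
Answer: I*sqrt(1137590790)/210 ≈ 160.61*I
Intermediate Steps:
W(p, k) = 2/3 + (k + p)/(3*(-9 + k)) (W(p, k) = 2/3 + ((p + k)/(k - 9))/3 = 2/3 + ((k + p)/(-9 + k))/3 = 2/3 + (k + p)/(3*(-9 + k)))
C(t) = (-6 + 4*t/3)/(-9 + t) (C(t) = (-6 + t + t/3)/(-9 + t) = (-6 + 4*t/3)/(-9 + t))
sqrt(C(-131) + n) = sqrt(2*(-9 + 2*(-131))/(3*(-9 - 131)) - 25797) = sqrt((2/3)*(-9 - 262)/(-140) - 25797) = sqrt((2/3)*(-1/140)*(-271) - 25797) = sqrt(271/210 - 25797) = sqrt(-5417099/210) = I*sqrt(1137590790)/210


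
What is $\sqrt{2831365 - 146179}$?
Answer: $3 \sqrt{298354} \approx 1638.7$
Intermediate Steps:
$\sqrt{2831365 - 146179} = \sqrt{2685186} = 3 \sqrt{298354}$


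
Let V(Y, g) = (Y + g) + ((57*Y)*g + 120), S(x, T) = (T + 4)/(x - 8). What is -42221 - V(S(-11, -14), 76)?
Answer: -849253/19 ≈ -44698.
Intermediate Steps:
S(x, T) = (4 + T)/(-8 + x)
V(Y, g) = 120 + Y + g + 57*Y*g (V(Y, g) = (Y + g) + (57*Y*g + 120) = (Y + g) + (120 + 57*Y*g) = 120 + Y + g + 57*Y*g)
-42221 - V(S(-11, -14), 76) = -42221 - (120 + (4 - 14)/(-8 - 11) + 76 + 57*((4 - 14)/(-8 - 11))*76) = -42221 - (120 - 10/(-19) + 76 + 57*(-10/(-19))*76) = -42221 - (120 - 1/19*(-10) + 76 + 57*(-1/19*(-10))*76) = -42221 - (120 + 10/19 + 76 + 57*(10/19)*76) = -42221 - (120 + 10/19 + 76 + 2280) = -42221 - 1*47054/19 = -42221 - 47054/19 = -849253/19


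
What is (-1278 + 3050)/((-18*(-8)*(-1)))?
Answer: -443/36 ≈ -12.306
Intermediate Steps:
(-1278 + 3050)/((-18*(-8)*(-1))) = 1772/((144*(-1))) = 1772/(-144) = 1772*(-1/144) = -443/36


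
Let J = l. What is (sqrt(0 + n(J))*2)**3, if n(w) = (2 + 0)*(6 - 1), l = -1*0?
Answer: 80*sqrt(10) ≈ 252.98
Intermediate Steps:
l = 0
J = 0
n(w) = 10 (n(w) = 2*5 = 10)
(sqrt(0 + n(J))*2)**3 = (sqrt(0 + 10)*2)**3 = (sqrt(10)*2)**3 = (2*sqrt(10))**3 = 80*sqrt(10)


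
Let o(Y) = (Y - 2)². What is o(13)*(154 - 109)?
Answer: 5445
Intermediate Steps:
o(Y) = (-2 + Y)²
o(13)*(154 - 109) = (-2 + 13)²*(154 - 109) = 11²*45 = 121*45 = 5445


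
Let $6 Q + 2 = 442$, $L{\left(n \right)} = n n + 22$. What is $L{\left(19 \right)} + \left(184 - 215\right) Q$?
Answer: $- \frac{5671}{3} \approx -1890.3$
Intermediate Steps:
$L{\left(n \right)} = 22 + n^{2}$ ($L{\left(n \right)} = n^{2} + 22 = 22 + n^{2}$)
$Q = \frac{220}{3}$ ($Q = - \frac{1}{3} + \frac{1}{6} \cdot 442 = - \frac{1}{3} + \frac{221}{3} = \frac{220}{3} \approx 73.333$)
$L{\left(19 \right)} + \left(184 - 215\right) Q = \left(22 + 19^{2}\right) + \left(184 - 215\right) \frac{220}{3} = \left(22 + 361\right) - \frac{6820}{3} = 383 - \frac{6820}{3} = - \frac{5671}{3}$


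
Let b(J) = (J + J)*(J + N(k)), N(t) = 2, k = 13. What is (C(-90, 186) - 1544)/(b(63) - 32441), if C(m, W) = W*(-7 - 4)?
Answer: 3590/24251 ≈ 0.14804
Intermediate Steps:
C(m, W) = -11*W (C(m, W) = W*(-11) = -11*W)
b(J) = 2*J*(2 + J) (b(J) = (J + J)*(J + 2) = (2*J)*(2 + J) = 2*J*(2 + J))
(C(-90, 186) - 1544)/(b(63) - 32441) = (-11*186 - 1544)/(2*63*(2 + 63) - 32441) = (-2046 - 1544)/(2*63*65 - 32441) = -3590/(8190 - 32441) = -3590/(-24251) = -3590*(-1/24251) = 3590/24251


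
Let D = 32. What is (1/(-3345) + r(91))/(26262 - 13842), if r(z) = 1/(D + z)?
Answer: 179/283890150 ≈ 6.3053e-7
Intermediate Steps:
r(z) = 1/(32 + z)
(1/(-3345) + r(91))/(26262 - 13842) = (1/(-3345) + 1/(32 + 91))/(26262 - 13842) = (-1/3345 + 1/123)/12420 = (-1/3345 + 1/123)*(1/12420) = (358/45715)*(1/12420) = 179/283890150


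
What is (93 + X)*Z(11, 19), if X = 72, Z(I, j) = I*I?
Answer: 19965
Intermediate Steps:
Z(I, j) = I**2
(93 + X)*Z(11, 19) = (93 + 72)*11**2 = 165*121 = 19965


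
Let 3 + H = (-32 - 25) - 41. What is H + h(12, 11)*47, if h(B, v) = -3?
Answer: -242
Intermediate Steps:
H = -101 (H = -3 + ((-32 - 25) - 41) = -3 + (-57 - 41) = -3 - 98 = -101)
H + h(12, 11)*47 = -101 - 3*47 = -101 - 141 = -242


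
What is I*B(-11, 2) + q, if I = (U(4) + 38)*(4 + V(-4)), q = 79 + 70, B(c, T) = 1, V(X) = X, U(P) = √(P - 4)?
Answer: 149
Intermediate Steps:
U(P) = √(-4 + P)
q = 149
I = 0 (I = (√(-4 + 4) + 38)*(4 - 4) = (√0 + 38)*0 = (0 + 38)*0 = 38*0 = 0)
I*B(-11, 2) + q = 0*1 + 149 = 0 + 149 = 149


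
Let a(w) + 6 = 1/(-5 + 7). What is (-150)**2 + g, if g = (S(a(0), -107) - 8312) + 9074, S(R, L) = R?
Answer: 46513/2 ≈ 23257.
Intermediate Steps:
a(w) = -11/2 (a(w) = -6 + 1/(-5 + 7) = -6 + 1/2 = -11/2)
g = 1513/2 (g = (-11/2 - 8312) + 9074 = -16635/2 + 9074 = 1513/2 ≈ 756.50)
(-150)**2 + g = (-150)**2 + 1513/2 = 22500 + 1513/2 = 46513/2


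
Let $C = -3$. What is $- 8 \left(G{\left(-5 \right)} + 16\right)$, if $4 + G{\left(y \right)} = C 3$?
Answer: $-24$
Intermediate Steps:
$G{\left(y \right)} = -13$ ($G{\left(y \right)} = -4 - 9 = -13$)
$- 8 \left(G{\left(-5 \right)} + 16\right) = - 8 \left(-13 + 16\right) = \left(-8\right) 3 = -24$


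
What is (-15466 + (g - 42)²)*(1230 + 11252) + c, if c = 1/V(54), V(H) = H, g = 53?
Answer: -10342959659/54 ≈ -1.9154e+8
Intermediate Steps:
c = 1/54 ≈ 0.018519
(-15466 + (g - 42)²)*(1230 + 11252) + c = (-15466 + (53 - 42)²)*(1230 + 11252) + 1/54 = (-15466 + 11²)*12482 + 1/54 = (-15466 + 121)*12482 + 1/54 = -15345*12482 + 1/54 = -191536290 + 1/54 = -10342959659/54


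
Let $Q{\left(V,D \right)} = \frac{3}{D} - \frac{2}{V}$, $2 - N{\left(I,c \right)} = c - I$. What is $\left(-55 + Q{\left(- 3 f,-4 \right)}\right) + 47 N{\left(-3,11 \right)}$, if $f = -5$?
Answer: $- \frac{37193}{60} \approx -619.88$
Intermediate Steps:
$N{\left(I,c \right)} = 2 + I - c$ ($N{\left(I,c \right)} = 2 - \left(c - I\right) = 2 + \left(I - c\right) = 2 + I - c$)
$Q{\left(V,D \right)} = - \frac{2}{V} + \frac{3}{D}$
$\left(-55 + Q{\left(- 3 f,-4 \right)}\right) + 47 N{\left(-3,11 \right)} = \left(-55 + \left(- \frac{2}{\left(-3\right) \left(-5\right)} + \frac{3}{-4}\right)\right) + 47 \left(2 - 3 - 11\right) = \left(-55 - \left(\frac{3}{4} + \frac{2}{15}\right)\right) + 47 \left(2 - 3 - 11\right) = \left(-55 - \frac{53}{60}\right) + 47 \left(-12\right) = \left(-55 - \frac{53}{60}\right) - 564 = - \frac{3353}{60} - 564 = - \frac{37193}{60}$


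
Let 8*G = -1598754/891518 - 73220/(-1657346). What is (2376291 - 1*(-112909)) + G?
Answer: 7355853148146575469/2955107582456 ≈ 2.4892e+6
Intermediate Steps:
G = -646102899731/2955107582456 (G = (-1598754/891518 - 73220/(-1657346))/8 = (-1598754*1/891518 - 73220*(-1/1657346))/8 = (-799377/445759 + 36610/828673)/8 = (⅛)*(-646102899731/369388447807) = -646102899731/2955107582456 ≈ -0.21864)
(2376291 - 1*(-112909)) + G = (2376291 - 1*(-112909)) - 646102899731/2955107582456 = (2376291 + 112909) - 646102899731/2955107582456 = 2489200 - 646102899731/2955107582456 = 7355853148146575469/2955107582456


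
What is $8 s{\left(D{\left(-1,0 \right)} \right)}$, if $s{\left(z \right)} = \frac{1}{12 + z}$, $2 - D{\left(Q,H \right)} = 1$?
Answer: $\frac{8}{13} \approx 0.61539$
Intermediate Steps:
$D{\left(Q,H \right)} = 1$ ($D{\left(Q,H \right)} = 2 - 1 = 1$)
$8 s{\left(D{\left(-1,0 \right)} \right)} = \frac{8}{12 + 1} = \frac{8}{13}$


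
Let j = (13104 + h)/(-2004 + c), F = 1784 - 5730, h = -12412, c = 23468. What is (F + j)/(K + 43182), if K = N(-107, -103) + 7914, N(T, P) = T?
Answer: -21174063/273606974 ≈ -0.077389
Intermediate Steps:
K = 7807 (K = -107 + 7914 = 7807)
F = -3946
j = 173/5366 (j = (13104 - 12412)/(-2004 + 23468) = 692/21464 = 692*(1/21464) = 173/5366 ≈ 0.032240)
(F + j)/(K + 43182) = (-3946 + 173/5366)/(7807 + 43182) = -21174063/5366/50989 = -21174063/5366*1/50989 = -21174063/273606974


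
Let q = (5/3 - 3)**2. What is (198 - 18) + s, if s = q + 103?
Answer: 2563/9 ≈ 284.78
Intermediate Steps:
q = 16/9 (q = (5*(1/3) - 3)**2 = (5/3 - 3)**2 = (-4/3)**2 = 16/9 ≈ 1.7778)
s = 943/9 (s = 16/9 + 103 = 943/9 ≈ 104.78)
(198 - 18) + s = (198 - 18) + 943/9 = 180 + 943/9 = 2563/9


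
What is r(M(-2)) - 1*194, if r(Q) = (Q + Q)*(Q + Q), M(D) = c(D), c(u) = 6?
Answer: -50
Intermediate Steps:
M(D) = 6
r(Q) = 4*Q² (r(Q) = (2*Q)*(2*Q) = 4*Q²)
r(M(-2)) - 1*194 = 4*6² - 1*194 = 4*36 - 194 = 144 - 194 = -50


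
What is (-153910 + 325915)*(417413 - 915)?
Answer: 71639738490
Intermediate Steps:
(-153910 + 325915)*(417413 - 915) = 172005*416498 = 71639738490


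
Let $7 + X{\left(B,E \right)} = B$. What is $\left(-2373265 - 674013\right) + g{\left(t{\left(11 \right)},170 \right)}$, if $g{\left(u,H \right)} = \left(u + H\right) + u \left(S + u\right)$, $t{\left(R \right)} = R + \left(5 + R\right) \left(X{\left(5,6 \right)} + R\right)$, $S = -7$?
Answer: $-3024013$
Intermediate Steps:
$X{\left(B,E \right)} = -7 + B$
$t{\left(R \right)} = R + \left(-2 + R\right) \left(5 + R\right)$ ($t{\left(R \right)} = R + \left(5 + R\right) \left(\left(-7 + 5\right) + R\right) = R + \left(5 + R\right) \left(-2 + R\right) = R + \left(-2 + R\right) \left(5 + R\right)$)
$g{\left(u,H \right)} = H + u + u \left(-7 + u\right)$ ($g{\left(u,H \right)} = \left(u + H\right) + u \left(-7 + u\right) = \left(H + u\right) + u \left(-7 + u\right) = H + u + u \left(-7 + u\right)$)
$\left(-2373265 - 674013\right) + g{\left(t{\left(11 \right)},170 \right)} = \left(-2373265 - 674013\right) + \left(170 + \left(-10 + 11^{2} + 4 \cdot 11\right)^{2} - 6 \left(-10 + 11^{2} + 4 \cdot 11\right)\right) = -3047278 + \left(170 + \left(-10 + 121 + 44\right)^{2} - 6 \left(-10 + 121 + 44\right)\right) = -3047278 + \left(170 + 155^{2} - 930\right) = -3047278 + \left(170 + 24025 - 930\right) = -3047278 + 23265 = -3024013$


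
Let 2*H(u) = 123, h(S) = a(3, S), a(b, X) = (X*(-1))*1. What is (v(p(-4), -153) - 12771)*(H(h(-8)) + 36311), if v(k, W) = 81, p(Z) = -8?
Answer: -461567025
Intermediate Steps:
a(b, X) = -X (a(b, X) = -X*1 = -X)
h(S) = -S
H(u) = 123/2 (H(u) = (1/2)*123 = 123/2)
(v(p(-4), -153) - 12771)*(H(h(-8)) + 36311) = (81 - 12771)*(123/2 + 36311) = -12690*72745/2 = -461567025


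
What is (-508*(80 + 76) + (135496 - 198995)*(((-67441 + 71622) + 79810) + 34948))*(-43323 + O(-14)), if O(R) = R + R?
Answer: 327412190756959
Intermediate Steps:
O(R) = 2*R
(-508*(80 + 76) + (135496 - 198995)*(((-67441 + 71622) + 79810) + 34948))*(-43323 + O(-14)) = (-508*(80 + 76) + (135496 - 198995)*(((-67441 + 71622) + 79810) + 34948))*(-43323 + 2*(-14)) = (-508*156 - 63499*((4181 + 79810) + 34948))*(-43323 - 28) = (-79248 - 63499*(83991 + 34948))*(-43351) = (-79248 - 63499*118939)*(-43351) = (-79248 - 7552507561)*(-43351) = -7552586809*(-43351) = 327412190756959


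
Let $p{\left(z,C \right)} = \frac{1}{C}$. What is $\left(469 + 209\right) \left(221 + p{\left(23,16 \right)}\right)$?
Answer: $\frac{1199043}{8} \approx 1.4988 \cdot 10^{5}$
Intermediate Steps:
$\left(469 + 209\right) \left(221 + p{\left(23,16 \right)}\right) = \left(469 + 209\right) \left(221 + \frac{1}{16}\right) = 678 \left(221 + \frac{1}{16}\right) = 678 \cdot \frac{3537}{16} = \frac{1199043}{8}$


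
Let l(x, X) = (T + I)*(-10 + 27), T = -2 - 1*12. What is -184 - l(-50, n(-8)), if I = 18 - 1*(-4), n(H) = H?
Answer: -320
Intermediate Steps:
T = -14 (T = -2 - 12 = -14)
I = 22 (I = 18 + 4 = 22)
l(x, X) = 136 (l(x, X) = (-14 + 22)*(-10 + 27) = 8*17 = 136)
-184 - l(-50, n(-8)) = -184 - 1*136 = -184 - 136 = -320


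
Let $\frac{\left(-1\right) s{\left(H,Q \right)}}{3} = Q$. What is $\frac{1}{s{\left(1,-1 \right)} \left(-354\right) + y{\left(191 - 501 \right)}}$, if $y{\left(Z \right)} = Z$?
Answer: $- \frac{1}{1372} \approx -0.00072886$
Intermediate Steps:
$s{\left(H,Q \right)} = - 3 Q$
$\frac{1}{s{\left(1,-1 \right)} \left(-354\right) + y{\left(191 - 501 \right)}} = \frac{1}{\left(-3\right) \left(-1\right) \left(-354\right) + \left(191 - 501\right)} = \frac{1}{3 \left(-354\right) + \left(191 - 501\right)} = \frac{1}{-1062 - 310} = \frac{1}{-1372} = - \frac{1}{1372}$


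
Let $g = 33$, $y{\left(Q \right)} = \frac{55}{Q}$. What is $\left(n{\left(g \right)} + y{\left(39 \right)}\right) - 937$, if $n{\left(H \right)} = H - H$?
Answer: $- \frac{36488}{39} \approx -935.59$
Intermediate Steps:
$n{\left(H \right)} = 0$
$\left(n{\left(g \right)} + y{\left(39 \right)}\right) - 937 = \left(0 + \frac{55}{39}\right) - 937 = \frac{55}{39} - 937 = - \frac{36488}{39}$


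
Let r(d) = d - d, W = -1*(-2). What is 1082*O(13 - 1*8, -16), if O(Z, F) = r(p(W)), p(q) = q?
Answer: 0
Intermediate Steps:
W = 2
r(d) = 0
O(Z, F) = 0
1082*O(13 - 1*8, -16) = 1082*0 = 0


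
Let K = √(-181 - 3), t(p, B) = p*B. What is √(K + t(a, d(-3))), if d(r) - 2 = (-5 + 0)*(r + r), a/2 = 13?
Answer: √(832 + 2*I*√46) ≈ 28.845 + 0.2351*I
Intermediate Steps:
a = 26 (a = 2*13 = 26)
d(r) = 2 - 10*r (d(r) = 2 + (-5 + 0)*(r + r) = 2 - 10*r)
t(p, B) = B*p
K = 2*I*√46 (K = √(-184) = 2*I*√46 ≈ 13.565*I)
√(K + t(a, d(-3))) = √(2*I*√46 + (2 - 10*(-3))*26) = √(2*I*√46 + (2 + 30)*26) = √(2*I*√46 + 32*26) = √(2*I*√46 + 832) = √(832 + 2*I*√46)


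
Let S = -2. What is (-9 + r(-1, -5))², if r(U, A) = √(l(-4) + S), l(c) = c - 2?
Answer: 73 - 36*I*√2 ≈ 73.0 - 50.912*I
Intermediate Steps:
l(c) = -2 + c
r(U, A) = 2*I*√2 (r(U, A) = √((-2 - 4) - 2) = √(-6 - 2) = √(-8) = 2*I*√2)
(-9 + r(-1, -5))² = (-9 + 2*I*√2)²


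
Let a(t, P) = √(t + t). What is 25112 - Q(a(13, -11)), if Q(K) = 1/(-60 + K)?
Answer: 44875174/1787 + √26/3574 ≈ 25112.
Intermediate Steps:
a(t, P) = √2*√t (a(t, P) = √(2*t) = √2*√t)
25112 - Q(a(13, -11)) = 25112 - 1/(-60 + √2*√13) = 25112 - 1/(-60 + √26)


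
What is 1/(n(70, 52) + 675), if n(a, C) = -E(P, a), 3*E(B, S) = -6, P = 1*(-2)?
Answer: 1/677 ≈ 0.0014771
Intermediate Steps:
P = -2
E(B, S) = -2 (E(B, S) = (1/3)*(-6) = -2)
n(a, C) = 2 (n(a, C) = -1*(-2) = 2)
1/(n(70, 52) + 675) = 1/(2 + 675) = 1/677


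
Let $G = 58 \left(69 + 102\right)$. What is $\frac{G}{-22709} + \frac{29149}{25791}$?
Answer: $\frac{406149503}{585687819} \approx 0.69346$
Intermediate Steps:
$G = 9918$ ($G = 58 \cdot 171 = 9918$)
$\frac{G}{-22709} + \frac{29149}{25791} = \frac{9918}{-22709} + \frac{29149}{25791} = 9918 \left(- \frac{1}{22709}\right) + 29149 \cdot \frac{1}{25791} = - \frac{9918}{22709} + \frac{29149}{25791} = \frac{406149503}{585687819}$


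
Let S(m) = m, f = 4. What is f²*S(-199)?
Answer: -3184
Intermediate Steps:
f²*S(-199) = 4²*(-199) = 16*(-199) = -3184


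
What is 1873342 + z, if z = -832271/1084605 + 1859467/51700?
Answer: 21009580024828367/11214815700 ≈ 1.8734e+6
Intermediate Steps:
z = 394751758967/11214815700 (z = -832271*1/1084605 + 1859467*(1/51700) = -832271/1084605 + 1859467/51700 = 394751758967/11214815700 ≈ 35.199)
1873342 + z = 1873342 + 394751758967/11214815700 = 21009580024828367/11214815700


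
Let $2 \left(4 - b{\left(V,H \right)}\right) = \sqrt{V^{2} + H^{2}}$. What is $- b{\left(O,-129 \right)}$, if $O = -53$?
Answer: $-4 + \frac{5 \sqrt{778}}{2} \approx 65.732$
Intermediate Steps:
$b{\left(V,H \right)} = 4 - \frac{\sqrt{H^{2} + V^{2}}}{2}$ ($b{\left(V,H \right)} = 4 - \frac{\sqrt{V^{2} + H^{2}}}{2} = 4 - \frac{\sqrt{H^{2} + V^{2}}}{2}$)
$- b{\left(O,-129 \right)} = - (4 - \frac{\sqrt{\left(-129\right)^{2} + \left(-53\right)^{2}}}{2}) = - (4 - \frac{\sqrt{16641 + 2809}}{2}) = - (4 - \frac{\sqrt{19450}}{2}) = - (4 - \frac{5 \sqrt{778}}{2}) = -4 + \frac{5 \sqrt{778}}{2}$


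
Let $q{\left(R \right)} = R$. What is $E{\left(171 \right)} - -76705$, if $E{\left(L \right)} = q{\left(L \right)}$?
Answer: $76876$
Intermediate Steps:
$E{\left(L \right)} = L$
$E{\left(171 \right)} - -76705 = 171 - -76705 = 171 + 76705 = 76876$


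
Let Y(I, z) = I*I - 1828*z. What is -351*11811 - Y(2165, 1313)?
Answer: -6432722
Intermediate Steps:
Y(I, z) = I² - 1828*z
-351*11811 - Y(2165, 1313) = -351*11811 - (2165² - 1828*1313) = -4145661 - (4687225 - 2400164) = -4145661 - 1*2287061 = -4145661 - 2287061 = -6432722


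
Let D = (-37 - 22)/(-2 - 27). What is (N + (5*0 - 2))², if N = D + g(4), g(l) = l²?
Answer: 216225/841 ≈ 257.10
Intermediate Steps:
D = 59/29 (D = -59/(-29) = -59*(-1/29) = 59/29 ≈ 2.0345)
N = 523/29 (N = 59/29 + 4² = 59/29 + 16 = 523/29 ≈ 18.034)
(N + (5*0 - 2))² = (523/29 + (5*0 - 2))² = (523/29 + (0 - 2))² = (523/29 - 2)² = (465/29)² = 216225/841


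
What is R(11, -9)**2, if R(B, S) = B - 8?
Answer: 9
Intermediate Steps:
R(B, S) = -8 + B
R(11, -9)**2 = (-8 + 11)**2 = 3**2 = 9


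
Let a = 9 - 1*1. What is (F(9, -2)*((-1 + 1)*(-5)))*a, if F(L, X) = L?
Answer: 0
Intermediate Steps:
a = 8 (a = 9 - 1 = 8)
(F(9, -2)*((-1 + 1)*(-5)))*a = (9*((-1 + 1)*(-5)))*8 = (9*(0*(-5)))*8 = (9*0)*8 = 0*8 = 0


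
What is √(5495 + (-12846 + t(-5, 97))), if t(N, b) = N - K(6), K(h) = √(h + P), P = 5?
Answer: √(-7356 - √11) ≈ 85.786*I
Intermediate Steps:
K(h) = √(5 + h) (K(h) = √(h + 5) = √(5 + h))
t(N, b) = N - √11 (t(N, b) = N - √(5 + 6) = N - √11)
√(5495 + (-12846 + t(-5, 97))) = √(5495 + (-12846 + (-5 - √11))) = √(5495 + (-12851 - √11)) = √(-7356 - √11)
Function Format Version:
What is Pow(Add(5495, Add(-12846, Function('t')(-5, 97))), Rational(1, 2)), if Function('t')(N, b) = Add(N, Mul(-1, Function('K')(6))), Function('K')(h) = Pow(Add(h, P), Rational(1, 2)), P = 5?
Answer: Pow(Add(-7356, Mul(-1, Pow(11, Rational(1, 2)))), Rational(1, 2)) ≈ Mul(85.786, I)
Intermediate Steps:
Function('K')(h) = Pow(Add(5, h), Rational(1, 2)) (Function('K')(h) = Pow(Add(h, 5), Rational(1, 2)) = Pow(Add(5, h), Rational(1, 2)))
Function('t')(N, b) = Add(N, Mul(-1, Pow(11, Rational(1, 2)))) (Function('t')(N, b) = Add(N, Mul(-1, Pow(Add(5, 6), Rational(1, 2)))) = Add(N, Mul(-1, Pow(11, Rational(1, 2)))))
Pow(Add(5495, Add(-12846, Function('t')(-5, 97))), Rational(1, 2)) = Pow(Add(5495, Add(-12846, Add(-5, Mul(-1, Pow(11, Rational(1, 2)))))), Rational(1, 2)) = Pow(Add(5495, Add(-12851, Mul(-1, Pow(11, Rational(1, 2))))), Rational(1, 2)) = Pow(Add(-7356, Mul(-1, Pow(11, Rational(1, 2)))), Rational(1, 2))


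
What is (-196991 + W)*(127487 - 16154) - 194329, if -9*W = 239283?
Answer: -24891803803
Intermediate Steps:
W = -26587 (W = -⅑*239283 = -26587)
(-196991 + W)*(127487 - 16154) - 194329 = (-196991 - 26587)*(127487 - 16154) - 194329 = -223578*111333 - 194329 = -24891609474 - 194329 = -24891803803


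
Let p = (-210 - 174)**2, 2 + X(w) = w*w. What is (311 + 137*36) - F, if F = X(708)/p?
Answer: 386305273/73728 ≈ 5239.6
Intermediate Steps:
X(w) = -2 + w**2 (X(w) = -2 + w*w = -2 + w**2)
p = 147456 (p = (-384)**2 = 147456)
F = 250631/73728 (F = (-2 + 708**2)/147456 = (-2 + 501264)*(1/147456) = 501262*(1/147456) = 250631/73728 ≈ 3.3994)
(311 + 137*36) - F = (311 + 137*36) - 1*250631/73728 = (311 + 4932) - 250631/73728 = 5243 - 250631/73728 = 386305273/73728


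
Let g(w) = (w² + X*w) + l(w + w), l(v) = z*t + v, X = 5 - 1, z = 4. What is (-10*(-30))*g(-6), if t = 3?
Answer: 3600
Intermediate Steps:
X = 4
l(v) = 12 + v (l(v) = 4*3 + v = 12 + v)
g(w) = 12 + w² + 6*w (g(w) = (w² + 4*w) + (12 + (w + w)) = (w² + 4*w) + (12 + 2*w) = 12 + w² + 6*w)
(-10*(-30))*g(-6) = (-10*(-30))*(12 + (-6)² + 6*(-6)) = 300*(12 + 36 - 36) = 300*12 = 3600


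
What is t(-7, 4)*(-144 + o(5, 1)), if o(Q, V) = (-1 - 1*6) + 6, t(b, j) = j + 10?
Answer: -2030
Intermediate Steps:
t(b, j) = 10 + j
o(Q, V) = -1 (o(Q, V) = (-1 - 6) + 6 = -7 + 6 = -1)
t(-7, 4)*(-144 + o(5, 1)) = (10 + 4)*(-144 - 1) = 14*(-145) = -2030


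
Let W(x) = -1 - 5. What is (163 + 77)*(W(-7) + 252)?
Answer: 59040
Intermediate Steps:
W(x) = -6
(163 + 77)*(W(-7) + 252) = (163 + 77)*(-6 + 252) = 240*246 = 59040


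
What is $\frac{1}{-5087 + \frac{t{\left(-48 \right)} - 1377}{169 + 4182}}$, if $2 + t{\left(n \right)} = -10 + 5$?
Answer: $- \frac{4351}{22134921} \approx -0.00019657$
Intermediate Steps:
$t{\left(n \right)} = -7$ ($t{\left(n \right)} = -2 + \left(-10 + 5\right) = -2 - 5 = -7$)
$\frac{1}{-5087 + \frac{t{\left(-48 \right)} - 1377}{169 + 4182}} = \frac{1}{-5087 + \frac{-7 - 1377}{169 + 4182}} = \frac{1}{-5087 - \frac{1384}{4351}} = \frac{1}{- \frac{22134921}{4351}} = - \frac{4351}{22134921}$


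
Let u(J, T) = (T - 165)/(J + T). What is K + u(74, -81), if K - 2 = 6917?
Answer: 48679/7 ≈ 6954.1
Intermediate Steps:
K = 6919 (K = 2 + 6917 = 6919)
u(J, T) = (-165 + T)/(J + T)
K + u(74, -81) = 6919 + (-165 - 81)/(74 - 81) = 6919 - 246/(-7) = 6919 - ⅐*(-246) = 6919 + 246/7 = 48679/7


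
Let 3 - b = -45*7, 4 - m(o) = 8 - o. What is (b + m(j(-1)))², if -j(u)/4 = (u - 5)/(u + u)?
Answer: 91204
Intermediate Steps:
j(u) = -2*(-5 + u)/u (j(u) = -4*(u - 5)/(u + u) = -4*(-5 + u)/(2*u) = -4*(-5 + u)*1/(2*u) = -2*(-5 + u)/u)
m(o) = -4 + o (m(o) = 4 - (8 - o) = 4 + (-8 + o) = -4 + o)
b = 318 (b = 3 - (-45)*7 = 3 - 1*(-315) = 3 + 315 = 318)
(b + m(j(-1)))² = (318 + (-4 + (-2 + 10/(-1))))² = (318 + (-4 + (-2 + 10*(-1))))² = (318 + (-4 + (-2 - 10)))² = (318 + (-4 - 12))² = (318 - 16)² = 302² = 91204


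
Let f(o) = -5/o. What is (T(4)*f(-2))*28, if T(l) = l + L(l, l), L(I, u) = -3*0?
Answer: 280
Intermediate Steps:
L(I, u) = 0
T(l) = l (T(l) = l + 0 = l)
(T(4)*f(-2))*28 = (4*(-5/(-2)))*28 = (4*(-5*(-1/2)))*28 = (4*(5/2))*28 = 10*28 = 280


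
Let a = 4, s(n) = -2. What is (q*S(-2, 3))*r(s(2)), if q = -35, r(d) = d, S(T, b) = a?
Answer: 280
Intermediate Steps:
S(T, b) = 4
(q*S(-2, 3))*r(s(2)) = -35*4*(-2) = -140*(-2) = 280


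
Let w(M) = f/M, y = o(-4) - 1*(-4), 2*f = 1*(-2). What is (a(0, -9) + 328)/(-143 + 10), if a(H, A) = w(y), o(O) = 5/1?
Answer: -2951/1197 ≈ -2.4653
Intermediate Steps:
f = -1 (f = (1*(-2))/2 = (½)*(-2) = -1)
o(O) = 5 (o(O) = 5*1 = 5)
y = 9 (y = 5 - 1*(-4) = 5 + 4 = 9)
w(M) = -1/M
a(H, A) = -⅑ (a(H, A) = -1/9 = -1*⅑ = -⅑)
(a(0, -9) + 328)/(-143 + 10) = (-⅑ + 328)/(-143 + 10) = (2951/9)/(-133) = (2951/9)*(-1/133) = -2951/1197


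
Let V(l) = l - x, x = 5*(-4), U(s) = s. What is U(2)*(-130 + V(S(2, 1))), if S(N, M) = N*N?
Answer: -212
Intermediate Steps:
x = -20
S(N, M) = N²
V(l) = 20 + l (V(l) = l - 1*(-20) = l + 20 = 20 + l)
U(2)*(-130 + V(S(2, 1))) = 2*(-130 + (20 + 2²)) = 2*(-130 + (20 + 4)) = 2*(-130 + 24) = 2*(-106) = -212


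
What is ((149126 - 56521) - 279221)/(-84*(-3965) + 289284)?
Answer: -23327/77793 ≈ -0.29986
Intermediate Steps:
((149126 - 56521) - 279221)/(-84*(-3965) + 289284) = (92605 - 279221)/(333060 + 289284) = -186616/622344 = -186616*1/622344 = -23327/77793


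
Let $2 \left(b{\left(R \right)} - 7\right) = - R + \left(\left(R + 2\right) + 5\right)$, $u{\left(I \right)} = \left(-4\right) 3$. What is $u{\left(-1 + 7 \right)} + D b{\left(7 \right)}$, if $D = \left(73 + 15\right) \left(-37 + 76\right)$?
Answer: $36024$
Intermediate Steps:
$D = 3432$ ($D = 88 \cdot 39 = 3432$)
$u{\left(I \right)} = -12$
$b{\left(R \right)} = \frac{21}{2}$ ($b{\left(R \right)} = 7 + \frac{- R + \left(\left(R + 2\right) + 5\right)}{2} = 7 + \frac{- R + \left(\left(2 + R\right) + 5\right)}{2} = 7 + \frac{- R + \left(7 + R\right)}{2} = 7 + \frac{1}{2} \cdot 7 = 7 + \frac{7}{2} = \frac{21}{2}$)
$u{\left(-1 + 7 \right)} + D b{\left(7 \right)} = -12 + 3432 \cdot \frac{21}{2} = -12 + 36036 = 36024$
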